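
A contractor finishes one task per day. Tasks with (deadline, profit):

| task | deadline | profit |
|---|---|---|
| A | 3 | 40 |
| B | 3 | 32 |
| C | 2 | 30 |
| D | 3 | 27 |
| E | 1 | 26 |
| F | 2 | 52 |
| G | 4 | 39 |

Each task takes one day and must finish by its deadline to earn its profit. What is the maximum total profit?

163

Take jobs in profit order; each goes to the latest open slot no later than its deadline.
Profit order: F=52 A=40 G=39 B=32 C=30 D=27 E=26
Assign: F→slot 2, A→slot 3, G→slot 4, B→slot 1, C skipped, D skipped, E skipped.
Slots: [1:B] [2:F] [3:A] [4:G]
Profit = 32 + 52 + 40 + 39 = 163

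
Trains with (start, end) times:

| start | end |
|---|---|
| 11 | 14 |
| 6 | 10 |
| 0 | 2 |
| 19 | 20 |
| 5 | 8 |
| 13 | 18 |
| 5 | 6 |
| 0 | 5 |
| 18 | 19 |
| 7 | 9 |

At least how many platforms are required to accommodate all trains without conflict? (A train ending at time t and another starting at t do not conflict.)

Events (time:±→running): 0:+→1 0:+→2 2:-→1 5:-→0 5:+→1 5:+→2 6:-→1 6:+→2 7:+→3 … peak 3.

3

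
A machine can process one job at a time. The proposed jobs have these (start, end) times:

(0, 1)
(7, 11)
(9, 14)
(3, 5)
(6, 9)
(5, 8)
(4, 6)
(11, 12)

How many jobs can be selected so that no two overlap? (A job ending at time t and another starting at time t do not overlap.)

4

Greedy by earliest finish: after sorting by end time, pick each interval compatible with the last pick.
Sorted by end: (0,1)  (3,5)  (4,6)  (5,8)  (6,9)  (7,11)  (11,12)  (9,14)
take (0,1); take (3,5); take (5,8); take (11,12).
Selected 4 jobs.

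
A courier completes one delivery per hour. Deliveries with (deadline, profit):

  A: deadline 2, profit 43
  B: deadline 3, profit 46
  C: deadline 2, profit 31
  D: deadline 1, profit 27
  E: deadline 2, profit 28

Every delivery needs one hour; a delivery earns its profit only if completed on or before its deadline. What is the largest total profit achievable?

120

Take jobs in profit order; each goes to the latest open slot no later than its deadline.
By profit: B(d3,46), A(d2,43), C(d2,31), E(d2,28), D(d1,27)
B→slot 3; A→slot 2; C→slot 1; E skipped; D skipped.
Profit = 31 + 43 + 46 = 120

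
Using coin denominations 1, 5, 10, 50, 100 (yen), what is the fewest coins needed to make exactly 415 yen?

6

415 − 4×100→15 − 1×10→5 − 1×5→0
Total coins = 4 + 1 + 1 = 6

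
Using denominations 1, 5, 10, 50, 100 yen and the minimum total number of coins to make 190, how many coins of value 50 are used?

190 − 1×100→90 − 1×50→40 − 4×10→0
Count of 50: 1

1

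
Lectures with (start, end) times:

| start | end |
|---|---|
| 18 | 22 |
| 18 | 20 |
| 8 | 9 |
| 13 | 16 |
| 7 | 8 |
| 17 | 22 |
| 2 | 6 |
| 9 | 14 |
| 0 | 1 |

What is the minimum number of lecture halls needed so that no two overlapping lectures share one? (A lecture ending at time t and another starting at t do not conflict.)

3

The answer is the maximum number of intervals overlapping at any instant.
starts: [0, 2, 7, 8, 9, 13, 17, 18, 18]
ends:   [1, 6, 8, 9, 14, 16, 20, 22, 22]
s0→1 e1→0 s2→1 e6→0 s7→1 e8→0 s8→1 e9→0 s9→1 s13→2 e14→1 e16→0 s17→1 s18→2 s18→3  — peak 3.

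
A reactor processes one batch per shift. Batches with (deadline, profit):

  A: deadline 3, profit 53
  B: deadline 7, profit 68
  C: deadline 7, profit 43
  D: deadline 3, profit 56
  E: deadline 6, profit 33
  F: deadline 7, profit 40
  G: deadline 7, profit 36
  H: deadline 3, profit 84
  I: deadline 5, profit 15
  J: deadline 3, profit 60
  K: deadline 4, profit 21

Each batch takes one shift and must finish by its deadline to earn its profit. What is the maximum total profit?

387

Take jobs in profit order; each goes to the latest open slot no later than its deadline.
Profit order: H=84 B=68 J=60 D=56 A=53 C=43 F=40 G=36 E=33 K=21 I=15
Assign: H→slot 3, B→slot 7, J→slot 2, D→slot 1, A skipped, C→slot 6, F→slot 5, G→slot 4, E skipped, K skipped, I skipped.
Slots: [1:D] [2:J] [3:H] [4:G] [5:F] [6:C] [7:B]
Profit = 56 + 60 + 84 + 36 + 40 + 43 + 68 = 387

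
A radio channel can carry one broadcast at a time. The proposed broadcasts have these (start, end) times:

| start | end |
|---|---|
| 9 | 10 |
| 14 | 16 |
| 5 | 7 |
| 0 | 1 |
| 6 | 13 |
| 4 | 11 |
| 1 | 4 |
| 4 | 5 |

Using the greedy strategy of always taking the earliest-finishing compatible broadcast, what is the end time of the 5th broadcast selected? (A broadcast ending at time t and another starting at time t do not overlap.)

10

Order by finish time; keep every interval that doesn't clash with the previous kept one.
By end time: (0,1), (1,4), (4,5), (5,7), (9,10), (4,11), (6,13), (14,16).
Pick (0,1); next start ≥ 1 → (1,4); next start ≥ 4 → (4,5); next start ≥ 5 → (5,7); next start ≥ 7 → (9,10); next start ≥ 10 → (14,16).
Selected: (0,1) (1,4) (4,5) (5,7) (9,10) (14,16)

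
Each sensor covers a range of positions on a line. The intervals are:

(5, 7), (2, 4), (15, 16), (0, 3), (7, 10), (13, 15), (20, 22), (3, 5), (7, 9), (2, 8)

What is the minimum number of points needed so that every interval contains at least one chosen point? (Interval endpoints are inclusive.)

4

By right end: [0,3]  [2,4]  [3,5]  [5,7]  [2,8]  [7,9]  [7,10]  [13,15]  [15,16]  [20,22]
[0,3] uncovered → point at 3; [5,7] uncovered → point at 7; [13,15] uncovered → point at 15; [20,22] uncovered → point at 22.
Points: 3, 7, 15, 22 (4 total).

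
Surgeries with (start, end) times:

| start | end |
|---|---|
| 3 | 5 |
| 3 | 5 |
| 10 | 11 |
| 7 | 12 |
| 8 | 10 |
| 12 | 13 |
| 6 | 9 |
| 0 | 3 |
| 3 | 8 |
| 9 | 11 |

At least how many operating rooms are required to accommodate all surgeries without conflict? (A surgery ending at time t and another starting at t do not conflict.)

3

The answer is the maximum number of intervals overlapping at any instant.
Events (time:±→running): 0:+→1 3:-→0 3:+→1 3:+→2 3:+→3 … peak 3.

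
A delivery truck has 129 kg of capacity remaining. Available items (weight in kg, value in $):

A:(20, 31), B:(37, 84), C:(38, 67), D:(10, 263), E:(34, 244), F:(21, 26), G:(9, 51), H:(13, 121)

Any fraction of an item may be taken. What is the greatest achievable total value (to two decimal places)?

808.84

Sort by value per unit weight and fill in that order.
Order: D (263/10=26.30) > H (121/13=9.31) > E (244/34=7.18) > G (51/9=5.67) > B (84/37=2.27) > C (67/38=1.76) > A (31/20=1.55) > F (26/21=1.24)
Fill: take D (10 @ 263) → take H (13 @ 121) → take E (34 @ 244) → take G (9 @ 51) → take B (37 @ 84) → take 26/38 of C → 45.84; 129/129 used.
Total value = 808.84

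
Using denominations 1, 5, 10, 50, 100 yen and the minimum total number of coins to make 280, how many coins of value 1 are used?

0

280 = 2×100 + 1×50 + 3×10
Count of 1: 0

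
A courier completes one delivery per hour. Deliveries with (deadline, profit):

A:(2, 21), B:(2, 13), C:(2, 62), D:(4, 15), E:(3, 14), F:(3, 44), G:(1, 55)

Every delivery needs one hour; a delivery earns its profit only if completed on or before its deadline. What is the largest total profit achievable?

By profit: C(d2,62), G(d1,55), F(d3,44), A(d2,21), D(d4,15), E(d3,14), B(d2,13)
C→slot 2; G→slot 1; F→slot 3; A skipped; D→slot 4; E skipped; B skipped.
Profit = 55 + 62 + 44 + 15 = 176

176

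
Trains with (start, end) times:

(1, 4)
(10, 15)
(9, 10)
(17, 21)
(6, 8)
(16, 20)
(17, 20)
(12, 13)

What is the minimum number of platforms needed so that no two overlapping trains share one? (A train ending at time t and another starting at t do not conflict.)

3

Events (time:±→running): 1:+→1 4:-→0 6:+→1 8:-→0 9:+→1 10:-→0 10:+→1 12:+→2 13:-→1 15:-→0 16:+→1 17:+→2 17:+→3 … peak 3.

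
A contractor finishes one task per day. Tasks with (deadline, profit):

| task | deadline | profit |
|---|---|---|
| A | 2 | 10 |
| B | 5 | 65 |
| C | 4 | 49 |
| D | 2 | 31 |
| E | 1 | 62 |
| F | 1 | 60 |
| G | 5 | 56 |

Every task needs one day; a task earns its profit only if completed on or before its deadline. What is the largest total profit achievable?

263

By profit: B(d5,65), E(d1,62), F(d1,60), G(d5,56), C(d4,49), D(d2,31), A(d2,10)
B→slot 5; E→slot 1; F skipped; G→slot 4; C→slot 3; D→slot 2; A skipped.
Profit = 62 + 31 + 49 + 56 + 65 = 263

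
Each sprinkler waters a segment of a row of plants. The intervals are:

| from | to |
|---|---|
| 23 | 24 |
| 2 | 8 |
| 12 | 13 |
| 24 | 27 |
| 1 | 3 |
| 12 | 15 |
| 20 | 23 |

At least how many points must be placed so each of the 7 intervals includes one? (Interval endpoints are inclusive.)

Process intervals by earliest right end; each time one isn't hit yet, stab at its right endpoint.
Sorted: [1,3] [2,8] [12,13] [12,15] [20,23] [23,24] [24,27]
{[1,3],[2,8]} hit by 3; {[12,13],[12,15]} hit by 13; {[20,23],[23,24]} hit by 23; {[24,27]} hit by 27.
Points: 3, 13, 23, 27 (4 total).

4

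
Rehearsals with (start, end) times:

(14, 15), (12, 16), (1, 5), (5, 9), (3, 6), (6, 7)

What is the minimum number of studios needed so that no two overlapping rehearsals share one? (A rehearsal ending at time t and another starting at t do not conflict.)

2

The answer is the maximum number of intervals overlapping at any instant.
Events (time:±→running): 1:+→1 3:+→2 … peak 2.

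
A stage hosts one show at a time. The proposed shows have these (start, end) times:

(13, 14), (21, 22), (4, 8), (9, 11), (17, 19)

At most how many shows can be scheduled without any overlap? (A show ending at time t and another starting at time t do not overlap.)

5

Sort by end time and greedily take each interval whose start is ≥ the last chosen end.
By end time: (4,8), (9,11), (13,14), (17,19), (21,22).
Pick (4,8); next start ≥ 8 → (9,11); next start ≥ 11 → (13,14); next start ≥ 14 → (17,19); next start ≥ 19 → (21,22).
Selected 5 shows.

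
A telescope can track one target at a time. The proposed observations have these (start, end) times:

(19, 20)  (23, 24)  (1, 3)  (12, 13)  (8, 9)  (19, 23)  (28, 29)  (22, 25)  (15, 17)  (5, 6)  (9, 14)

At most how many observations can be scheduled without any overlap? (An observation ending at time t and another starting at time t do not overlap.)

8

By end time: (1,3), (5,6), (8,9), (12,13), (9,14), (15,17), (19,20), (19,23), (23,24), (22,25), (28,29).
Pick (1,3); next start ≥ 3 → (5,6); next start ≥ 6 → (8,9); next start ≥ 9 → (12,13); next start ≥ 13 → (15,17); next start ≥ 17 → (19,20); next start ≥ 20 → (23,24); next start ≥ 24 → (28,29).
Selected 8 observations.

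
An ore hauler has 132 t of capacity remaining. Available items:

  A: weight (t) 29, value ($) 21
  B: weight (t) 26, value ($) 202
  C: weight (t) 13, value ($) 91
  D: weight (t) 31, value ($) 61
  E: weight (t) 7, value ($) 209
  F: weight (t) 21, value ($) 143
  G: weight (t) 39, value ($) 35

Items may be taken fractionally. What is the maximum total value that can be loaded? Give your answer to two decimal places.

736.51

Order: E (209/7=29.86) > B (202/26=7.77) > C (91/13=7.00) > F (143/21=6.81) > D (61/31=1.97) > G (35/39=0.90) > A (21/29=0.72)
Fill: take E (7 @ 209) → take B (26 @ 202) → take C (13 @ 91) → take F (21 @ 143) → take D (31 @ 61) → take 34/39 of G → 30.51; 132/132 used.
Total value = 736.51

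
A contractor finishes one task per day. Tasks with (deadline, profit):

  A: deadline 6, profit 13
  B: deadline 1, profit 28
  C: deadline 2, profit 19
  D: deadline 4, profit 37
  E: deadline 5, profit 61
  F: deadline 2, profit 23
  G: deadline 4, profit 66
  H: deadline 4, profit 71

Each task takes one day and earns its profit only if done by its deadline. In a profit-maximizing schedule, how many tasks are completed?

By profit: H(d4,71), G(d4,66), E(d5,61), D(d4,37), B(d1,28), F(d2,23), C(d2,19), A(d6,13)
H→slot 4; G→slot 3; E→slot 5; D→slot 2; B→slot 1; F skipped; C skipped; A→slot 6.
6 of 8 scheduled.

6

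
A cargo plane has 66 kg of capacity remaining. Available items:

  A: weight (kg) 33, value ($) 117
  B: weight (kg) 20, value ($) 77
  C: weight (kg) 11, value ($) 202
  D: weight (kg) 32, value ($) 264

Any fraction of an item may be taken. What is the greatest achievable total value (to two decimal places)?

Order: C (202/11=18.36) > D (264/32=8.25) > B (77/20=3.85) > A (117/33=3.55)
Fill: take C (11 @ 202) → take D (32 @ 264) → take B (20 @ 77) → take 3/33 of A → 10.64; 66/66 used.
Total value = 553.64

553.64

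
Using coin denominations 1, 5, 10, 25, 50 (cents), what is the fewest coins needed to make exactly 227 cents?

7

Greedy: take as many of the largest coin as possible, then repeat with the remainder.
227 = 4×50 + 1×25 + 2×1
Total coins = 4 + 1 + 2 = 7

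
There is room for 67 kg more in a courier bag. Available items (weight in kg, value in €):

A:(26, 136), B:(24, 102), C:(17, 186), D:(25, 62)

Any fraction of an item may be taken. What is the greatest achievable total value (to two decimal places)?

Order: C (186/17=10.94) > A (136/26=5.23) > B (102/24=4.25) > D (62/25=2.48)
Fill: take C (17 @ 186) → take A (26 @ 136) → take B (24 @ 102); 67/67 used.
Total value = 424.00

424.00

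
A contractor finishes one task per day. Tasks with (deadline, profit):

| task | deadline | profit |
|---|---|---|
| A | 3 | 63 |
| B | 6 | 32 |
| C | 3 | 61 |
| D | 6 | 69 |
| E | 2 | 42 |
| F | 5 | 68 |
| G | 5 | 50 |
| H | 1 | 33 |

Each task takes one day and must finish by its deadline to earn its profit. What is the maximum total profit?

353

Take jobs in profit order; each goes to the latest open slot no later than its deadline.
Profit order: D=69 F=68 A=63 C=61 G=50 E=42 H=33 B=32
Assign: D→slot 6, F→slot 5, A→slot 3, C→slot 2, G→slot 4, E→slot 1, H skipped, B skipped.
Slots: [1:E] [2:C] [3:A] [4:G] [5:F] [6:D]
Profit = 42 + 61 + 63 + 50 + 68 + 69 = 353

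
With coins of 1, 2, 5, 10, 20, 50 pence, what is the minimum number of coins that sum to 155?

4

Greedy: take as many of the largest coin as possible, then repeat with the remainder.
155 − 3×50→5 − 1×5→0
Total coins = 3 + 1 = 4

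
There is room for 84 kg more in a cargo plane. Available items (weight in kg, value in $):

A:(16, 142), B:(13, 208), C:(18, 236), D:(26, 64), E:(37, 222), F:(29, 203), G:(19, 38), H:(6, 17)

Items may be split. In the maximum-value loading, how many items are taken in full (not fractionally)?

4

Sort by value per unit weight and fill in that order.
Order: B (208/13=16.00) > C (236/18=13.11) > A (142/16=8.88) > F (203/29=7.00) > E (222/37=6.00) > H (17/6=2.83) > D (64/26=2.46) > G (38/19=2.00)
Fill: take B (13 @ 208) → take C (18 @ 236) → take A (16 @ 142) → take F (29 @ 203) → take 8/37 of E → 48.00; 84/84 used.
4 item(s) taken whole; one partial (take 8/37 of E).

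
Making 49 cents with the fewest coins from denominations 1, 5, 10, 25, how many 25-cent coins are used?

1

Use the largest denomination that fits, subtract, and repeat.
49 − 1×25→24 − 2×10→4 − 4×1→0
Count of 25: 1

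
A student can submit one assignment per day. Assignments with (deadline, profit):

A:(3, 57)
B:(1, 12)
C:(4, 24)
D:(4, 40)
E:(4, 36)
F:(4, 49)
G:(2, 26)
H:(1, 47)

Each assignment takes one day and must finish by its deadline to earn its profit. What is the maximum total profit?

193

Take jobs in profit order; each goes to the latest open slot no later than its deadline.
By profit: A(d3,57), F(d4,49), H(d1,47), D(d4,40), E(d4,36), G(d2,26), C(d4,24), B(d1,12)
A→slot 3; F→slot 4; H→slot 1; D→slot 2; E skipped; G skipped; C skipped; B skipped.
Profit = 47 + 40 + 57 + 49 = 193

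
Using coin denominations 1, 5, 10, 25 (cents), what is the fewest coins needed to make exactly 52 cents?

4

Use the largest denomination that fits, subtract, and repeat.
52 = 2×25 + 2×1
Total coins = 2 + 2 = 4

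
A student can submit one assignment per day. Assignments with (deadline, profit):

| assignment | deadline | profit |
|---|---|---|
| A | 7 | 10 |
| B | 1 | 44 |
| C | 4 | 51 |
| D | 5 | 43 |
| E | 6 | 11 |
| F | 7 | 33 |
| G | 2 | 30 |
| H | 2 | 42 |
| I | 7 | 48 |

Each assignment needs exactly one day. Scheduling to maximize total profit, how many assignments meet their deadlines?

7

Take jobs in profit order; each goes to the latest open slot no later than its deadline.
Profit order: C=51 I=48 B=44 D=43 H=42 F=33 G=30 E=11 A=10
Assign: C→slot 4, I→slot 7, B→slot 1, D→slot 5, H→slot 2, F→slot 6, G skipped, E→slot 3, A skipped.
Slots: [1:B] [2:H] [3:E] [4:C] [5:D] [6:F] [7:I]
7 of 9 scheduled.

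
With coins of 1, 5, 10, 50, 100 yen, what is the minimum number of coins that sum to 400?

4

Use the largest denomination that fits, subtract, and repeat.
400 = 4×100
Total coins = 4 = 4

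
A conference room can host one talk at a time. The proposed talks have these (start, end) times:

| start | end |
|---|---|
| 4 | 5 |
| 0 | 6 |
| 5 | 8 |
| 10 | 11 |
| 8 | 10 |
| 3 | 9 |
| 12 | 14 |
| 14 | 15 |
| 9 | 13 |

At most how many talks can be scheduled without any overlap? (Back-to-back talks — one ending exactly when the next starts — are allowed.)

Sort by end time and greedily take each interval whose start is ≥ the last chosen end.
By end time: (4,5), (0,6), (5,8), (3,9), (8,10), (10,11), (9,13), (12,14), (14,15).
Pick (4,5); next start ≥ 5 → (5,8); next start ≥ 8 → (8,10); next start ≥ 10 → (10,11); next start ≥ 11 → (12,14); next start ≥ 14 → (14,15).
Selected 6 talks.

6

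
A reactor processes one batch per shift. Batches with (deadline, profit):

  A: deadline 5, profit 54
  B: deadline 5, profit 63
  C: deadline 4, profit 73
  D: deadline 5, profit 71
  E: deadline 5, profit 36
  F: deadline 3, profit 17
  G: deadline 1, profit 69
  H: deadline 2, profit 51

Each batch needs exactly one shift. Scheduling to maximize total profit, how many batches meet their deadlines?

Sort by profit descending; place each in the latest free slot ≤ its deadline.
By profit: C(d4,73), D(d5,71), G(d1,69), B(d5,63), A(d5,54), H(d2,51), E(d5,36), F(d3,17)
C→slot 4; D→slot 5; G→slot 1; B→slot 3; A→slot 2; H skipped; E skipped; F skipped.
5 of 8 scheduled.

5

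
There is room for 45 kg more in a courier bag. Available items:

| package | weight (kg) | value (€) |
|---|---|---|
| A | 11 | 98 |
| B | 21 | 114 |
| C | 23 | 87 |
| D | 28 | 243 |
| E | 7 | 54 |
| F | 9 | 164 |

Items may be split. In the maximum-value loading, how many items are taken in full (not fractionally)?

Sort by value per unit weight and fill in that order.
Ratios (sorted): F 18.22, A 8.91, D 8.68, E 7.71, B 5.43, C 3.78
take F (9 @ 164); take A (11 @ 98); take 25/28 of D → 216.96. Capacity used 45/45.
2 item(s) taken whole; one partial (take 25/28 of D).

2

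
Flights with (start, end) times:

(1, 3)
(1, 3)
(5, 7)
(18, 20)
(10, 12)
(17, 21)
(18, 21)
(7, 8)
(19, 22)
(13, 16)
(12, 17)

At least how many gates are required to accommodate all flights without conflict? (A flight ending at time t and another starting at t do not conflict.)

4

Count concurrent intervals with a sweep; the peak is the room count.
Events (time:±→running): 1:+→1 1:+→2 3:-→1 3:-→0 5:+→1 7:-→0 7:+→1 8:-→0 10:+→1 12:-→0 12:+→1 13:+→2 16:-→1 17:-→0 17:+→1 18:+→2 18:+→3 19:+→4 … peak 4.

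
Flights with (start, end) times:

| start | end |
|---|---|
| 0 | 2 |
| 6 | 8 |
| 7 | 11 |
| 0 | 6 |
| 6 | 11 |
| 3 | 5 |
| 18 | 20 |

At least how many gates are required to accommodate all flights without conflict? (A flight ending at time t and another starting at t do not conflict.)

Events (time:±→running): 0:+→1 0:+→2 2:-→1 3:+→2 5:-→1 6:-→0 6:+→1 6:+→2 7:+→3 … peak 3.

3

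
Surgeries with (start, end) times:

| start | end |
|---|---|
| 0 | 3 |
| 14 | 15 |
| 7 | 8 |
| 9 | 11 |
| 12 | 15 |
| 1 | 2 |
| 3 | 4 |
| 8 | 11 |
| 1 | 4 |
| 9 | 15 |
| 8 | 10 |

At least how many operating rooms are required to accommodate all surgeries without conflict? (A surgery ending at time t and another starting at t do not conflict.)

4

Count concurrent intervals with a sweep; the peak is the room count.
Events (time:±→running): 0:+→1 1:+→2 1:+→3 2:-→2 3:-→1 3:+→2 4:-→1 4:-→0 7:+→1 8:-→0 8:+→1 8:+→2 9:+→3 9:+→4 … peak 4.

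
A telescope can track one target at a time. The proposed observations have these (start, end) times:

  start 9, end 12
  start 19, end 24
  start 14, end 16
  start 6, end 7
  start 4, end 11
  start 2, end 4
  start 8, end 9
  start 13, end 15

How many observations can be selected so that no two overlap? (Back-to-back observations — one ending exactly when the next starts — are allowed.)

Sort by end time and greedily take each interval whose start is ≥ the last chosen end.
Sorted by end: (2,4)  (6,7)  (8,9)  (4,11)  (9,12)  (13,15)  (14,16)  (19,24)
take (2,4); take (6,7); take (8,9); take (9,12); take (13,15); take (19,24).
Selected 6 observations.

6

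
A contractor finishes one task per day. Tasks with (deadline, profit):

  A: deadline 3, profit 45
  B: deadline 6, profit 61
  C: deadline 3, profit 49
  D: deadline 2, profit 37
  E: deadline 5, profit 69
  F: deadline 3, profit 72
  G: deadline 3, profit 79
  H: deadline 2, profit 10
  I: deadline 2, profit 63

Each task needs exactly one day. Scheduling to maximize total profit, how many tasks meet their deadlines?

Sort by profit descending; place each in the latest free slot ≤ its deadline.
By profit: G(d3,79), F(d3,72), E(d5,69), I(d2,63), B(d6,61), C(d3,49), A(d3,45), D(d2,37), H(d2,10)
G→slot 3; F→slot 2; E→slot 5; I→slot 1; B→slot 6; C skipped; A skipped; D skipped; H skipped.
5 of 9 scheduled.

5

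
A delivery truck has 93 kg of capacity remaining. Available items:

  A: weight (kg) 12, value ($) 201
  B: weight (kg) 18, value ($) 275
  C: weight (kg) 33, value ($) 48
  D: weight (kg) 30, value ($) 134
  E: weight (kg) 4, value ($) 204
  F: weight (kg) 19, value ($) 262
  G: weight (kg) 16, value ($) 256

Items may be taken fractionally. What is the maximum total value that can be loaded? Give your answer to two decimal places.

1305.20

Greedy by value/weight ratio, highest first.
Order: E (204/4=51.00) > A (201/12=16.75) > G (256/16=16.00) > B (275/18=15.28) > F (262/19=13.79) > D (134/30=4.47) > C (48/33=1.45)
Fill: take E (4 @ 204) → take A (12 @ 201) → take G (16 @ 256) → take B (18 @ 275) → take F (19 @ 262) → take 24/30 of D → 107.20; 93/93 used.
Total value = 1305.20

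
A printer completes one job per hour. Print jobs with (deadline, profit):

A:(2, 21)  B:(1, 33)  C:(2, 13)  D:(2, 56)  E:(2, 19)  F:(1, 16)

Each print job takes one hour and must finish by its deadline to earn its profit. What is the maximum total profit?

Sort by profit descending; place each in the latest free slot ≤ its deadline.
Profit order: D=56 B=33 A=21 E=19 F=16 C=13
Assign: D→slot 2, B→slot 1, A skipped, E skipped, F skipped, C skipped.
Slots: [1:B] [2:D]
Profit = 33 + 56 = 89

89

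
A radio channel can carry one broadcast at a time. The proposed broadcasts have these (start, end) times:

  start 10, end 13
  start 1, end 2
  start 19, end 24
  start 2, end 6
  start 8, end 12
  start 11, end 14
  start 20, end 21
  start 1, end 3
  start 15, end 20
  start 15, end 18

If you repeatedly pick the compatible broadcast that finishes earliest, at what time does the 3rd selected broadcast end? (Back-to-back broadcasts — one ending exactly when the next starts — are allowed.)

Order by finish time; keep every interval that doesn't clash with the previous kept one.
Sorted by end: (1,2)  (1,3)  (2,6)  (8,12)  (10,13)  (11,14)  (15,18)  (15,20)  (20,21)  (19,24)
take (1,2); skip (1,3); take (2,6); take (8,12); skip (10,13); take (15,18); take (20,21).
Selected: (1,2) (2,6) (8,12) (15,18) (20,21)

12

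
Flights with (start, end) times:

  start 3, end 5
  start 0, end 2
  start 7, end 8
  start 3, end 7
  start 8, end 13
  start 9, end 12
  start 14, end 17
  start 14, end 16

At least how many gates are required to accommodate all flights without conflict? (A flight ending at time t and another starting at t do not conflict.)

Count concurrent intervals with a sweep; the peak is the room count.
starts: [0, 3, 3, 7, 8, 9, 14, 14]
ends:   [2, 5, 7, 8, 12, 13, 16, 17]
s0→1 e2→0 s3→1 s3→2  — peak 2.

2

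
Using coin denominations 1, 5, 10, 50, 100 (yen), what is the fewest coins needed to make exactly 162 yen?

5

Greedy: take as many of the largest coin as possible, then repeat with the remainder.
162 = 1×100 + 1×50 + 1×10 + 2×1
Total coins = 1 + 1 + 1 + 2 = 5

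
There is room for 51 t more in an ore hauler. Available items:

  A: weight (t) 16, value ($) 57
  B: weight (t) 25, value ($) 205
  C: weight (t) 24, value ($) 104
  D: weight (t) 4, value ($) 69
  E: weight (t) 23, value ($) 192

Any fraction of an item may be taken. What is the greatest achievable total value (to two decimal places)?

457.80

Sort by value per unit weight and fill in that order.
Ratios (sorted): D 17.25, E 8.35, B 8.20, C 4.33, A 3.56
take D (4 @ 69); take E (23 @ 192); take 24/25 of B → 196.80. Capacity used 51/51.
Total value = 457.80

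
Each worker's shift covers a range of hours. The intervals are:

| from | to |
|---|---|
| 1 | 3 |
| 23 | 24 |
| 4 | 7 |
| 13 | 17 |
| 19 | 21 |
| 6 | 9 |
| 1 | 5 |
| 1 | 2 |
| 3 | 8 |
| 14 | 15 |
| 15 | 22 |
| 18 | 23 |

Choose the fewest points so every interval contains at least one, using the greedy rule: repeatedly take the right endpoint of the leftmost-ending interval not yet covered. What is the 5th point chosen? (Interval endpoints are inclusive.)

24

Process intervals by earliest right end; each time one isn't hit yet, stab at its right endpoint.
Sorted: [1,2] [1,3] [1,5] [4,7] [3,8] [6,9] [14,15] [13,17] [19,21] [15,22] [18,23] [23,24]
{[1,2],[1,3],[1,5]} hit by 2; {[4,7],[3,8],[6,9]} hit by 7; {[14,15],[13,17]} hit by 15; {[19,21],[15,22],[18,23]} hit by 21; {[23,24]} hit by 24.
Points: 2, 7, 15, 21, 24 (5 total).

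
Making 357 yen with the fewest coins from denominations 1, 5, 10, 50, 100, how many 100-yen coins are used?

357 − 3×100→57 − 1×50→7 − 1×5→2 − 2×1→0
Count of 100: 3

3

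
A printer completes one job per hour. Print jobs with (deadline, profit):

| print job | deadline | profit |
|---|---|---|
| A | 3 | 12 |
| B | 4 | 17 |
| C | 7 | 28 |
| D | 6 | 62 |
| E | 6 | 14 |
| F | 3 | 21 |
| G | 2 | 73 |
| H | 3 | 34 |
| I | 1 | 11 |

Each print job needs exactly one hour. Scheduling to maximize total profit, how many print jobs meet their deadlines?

7

Profit order: G=73 D=62 H=34 C=28 F=21 B=17 E=14 A=12 I=11
Assign: G→slot 2, D→slot 6, H→slot 3, C→slot 7, F→slot 1, B→slot 4, E→slot 5, A skipped, I skipped.
Slots: [1:F] [2:G] [3:H] [4:B] [5:E] [6:D] [7:C]
7 of 9 scheduled.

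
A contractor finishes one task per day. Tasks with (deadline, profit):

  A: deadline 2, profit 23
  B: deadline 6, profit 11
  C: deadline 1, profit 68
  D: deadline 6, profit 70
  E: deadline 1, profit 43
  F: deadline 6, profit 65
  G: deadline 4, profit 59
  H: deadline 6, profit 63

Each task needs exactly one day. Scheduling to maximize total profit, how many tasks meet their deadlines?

Sort by profit descending; place each in the latest free slot ≤ its deadline.
Profit order: D=70 C=68 F=65 H=63 G=59 E=43 A=23 B=11
Assign: D→slot 6, C→slot 1, F→slot 5, H→slot 4, G→slot 3, E skipped, A→slot 2, B skipped.
Slots: [1:C] [2:A] [3:G] [4:H] [5:F] [6:D]
6 of 8 scheduled.

6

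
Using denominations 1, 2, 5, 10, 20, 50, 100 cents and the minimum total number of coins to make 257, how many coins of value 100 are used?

2

257 − 2×100→57 − 1×50→7 − 1×5→2 − 1×2→0
Count of 100: 2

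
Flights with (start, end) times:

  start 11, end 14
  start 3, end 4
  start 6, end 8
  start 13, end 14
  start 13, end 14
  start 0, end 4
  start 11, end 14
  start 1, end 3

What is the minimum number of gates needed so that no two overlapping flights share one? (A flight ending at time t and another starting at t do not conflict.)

Count concurrent intervals with a sweep; the peak is the room count.
starts: [0, 1, 3, 6, 11, 11, 13, 13]
ends:   [3, 4, 4, 8, 14, 14, 14, 14]
s0→1 s1→2 e3→1 s3→2 e4→1 e4→0 s6→1 e8→0 s11→1 s11→2 s13→3 s13→4  — peak 4.

4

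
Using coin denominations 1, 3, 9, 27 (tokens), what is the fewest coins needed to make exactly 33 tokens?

3

Greedy: take as many of the largest coin as possible, then repeat with the remainder.
33 − 1×27→6 − 2×3→0
Total coins = 1 + 2 = 3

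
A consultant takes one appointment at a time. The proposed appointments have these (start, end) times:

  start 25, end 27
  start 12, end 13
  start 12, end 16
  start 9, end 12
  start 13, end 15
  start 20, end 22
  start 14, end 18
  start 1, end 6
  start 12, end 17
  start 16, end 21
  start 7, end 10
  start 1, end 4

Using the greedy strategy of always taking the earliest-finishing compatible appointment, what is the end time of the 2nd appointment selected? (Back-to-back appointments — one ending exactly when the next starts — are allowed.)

Order by finish time; keep every interval that doesn't clash with the previous kept one.
Sorted by end: (1,4)  (1,6)  (7,10)  (9,12)  (12,13)  (13,15)  (12,16)  (12,17)  (14,18)  (16,21)  (20,22)  (25,27)
take (1,4); skip (1,6); take (7,10); skip (9,12); take (12,13); take (13,15); skip (12,16); skip (12,17); take (16,21); take (25,27).
Selected: (1,4) (7,10) (12,13) (13,15) (16,21) (25,27)

10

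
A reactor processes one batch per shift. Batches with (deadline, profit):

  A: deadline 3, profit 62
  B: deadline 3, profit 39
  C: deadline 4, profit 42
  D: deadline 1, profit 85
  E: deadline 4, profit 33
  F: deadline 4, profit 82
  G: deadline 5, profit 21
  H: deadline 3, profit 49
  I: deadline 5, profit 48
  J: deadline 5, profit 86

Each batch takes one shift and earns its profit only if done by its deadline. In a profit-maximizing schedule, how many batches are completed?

5

Profit order: J=86 D=85 F=82 A=62 H=49 I=48 C=42 B=39 E=33 G=21
Assign: J→slot 5, D→slot 1, F→slot 4, A→slot 3, H→slot 2, I skipped, C skipped, B skipped, E skipped, G skipped.
Slots: [1:D] [2:H] [3:A] [4:F] [5:J]
5 of 10 scheduled.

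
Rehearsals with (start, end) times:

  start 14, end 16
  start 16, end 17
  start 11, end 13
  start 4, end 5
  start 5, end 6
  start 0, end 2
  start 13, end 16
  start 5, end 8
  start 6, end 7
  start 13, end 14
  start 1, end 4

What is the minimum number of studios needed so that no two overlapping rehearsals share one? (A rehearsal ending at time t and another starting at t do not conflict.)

The answer is the maximum number of intervals overlapping at any instant.
Events (time:±→running): 0:+→1 1:+→2 … peak 2.

2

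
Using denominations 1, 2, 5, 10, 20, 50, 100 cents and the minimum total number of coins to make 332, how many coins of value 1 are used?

0

Greedy: take as many of the largest coin as possible, then repeat with the remainder.
332 = 3×100 + 1×20 + 1×10 + 1×2
Count of 1: 0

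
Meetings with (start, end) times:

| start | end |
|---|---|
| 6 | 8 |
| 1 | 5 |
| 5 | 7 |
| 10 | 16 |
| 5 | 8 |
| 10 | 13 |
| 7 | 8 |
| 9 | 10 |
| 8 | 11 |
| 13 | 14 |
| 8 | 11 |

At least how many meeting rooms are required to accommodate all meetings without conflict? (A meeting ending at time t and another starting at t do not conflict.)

4

Events (time:±→running): 1:+→1 5:-→0 5:+→1 5:+→2 6:+→3 7:-→2 7:+→3 8:-→2 8:-→1 8:-→0 8:+→1 8:+→2 9:+→3 10:-→2 10:+→3 10:+→4 … peak 4.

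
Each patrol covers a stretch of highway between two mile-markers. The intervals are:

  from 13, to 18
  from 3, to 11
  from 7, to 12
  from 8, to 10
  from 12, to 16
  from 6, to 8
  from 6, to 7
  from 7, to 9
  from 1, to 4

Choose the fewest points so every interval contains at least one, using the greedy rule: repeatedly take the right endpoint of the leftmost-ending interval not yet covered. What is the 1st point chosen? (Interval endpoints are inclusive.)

4

Process intervals by earliest right end; each time one isn't hit yet, stab at its right endpoint.
By right end: [1,4]  [6,7]  [6,8]  [7,9]  [8,10]  [3,11]  [7,12]  [12,16]  [13,18]
[1,4] uncovered → point at 4; [6,7] uncovered → point at 7; [8,10] uncovered → point at 10; [12,16] uncovered → point at 16.
Points: 4, 7, 10, 16 (4 total).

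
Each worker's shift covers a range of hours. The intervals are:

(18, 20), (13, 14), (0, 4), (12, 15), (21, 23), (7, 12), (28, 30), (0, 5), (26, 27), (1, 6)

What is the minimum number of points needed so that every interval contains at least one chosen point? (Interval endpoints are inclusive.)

7

Sorted: [0,4] [0,5] [1,6] [7,12] [13,14] [12,15] [18,20] [21,23] [26,27] [28,30]
{[0,4],[0,5],[1,6]} hit by 4; {[7,12]} hit by 12; {[13,14],[12,15]} hit by 14; {[18,20]} hit by 20; {[21,23]} hit by 23; {[26,27]} hit by 27; {[28,30]} hit by 30.
Points: 4, 12, 14, 20, 23, 27, 30 (7 total).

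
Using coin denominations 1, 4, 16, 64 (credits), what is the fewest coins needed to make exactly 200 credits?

Use the largest denomination that fits, subtract, and repeat.
200 = 3×64 + 2×4
Total coins = 3 + 2 = 5

5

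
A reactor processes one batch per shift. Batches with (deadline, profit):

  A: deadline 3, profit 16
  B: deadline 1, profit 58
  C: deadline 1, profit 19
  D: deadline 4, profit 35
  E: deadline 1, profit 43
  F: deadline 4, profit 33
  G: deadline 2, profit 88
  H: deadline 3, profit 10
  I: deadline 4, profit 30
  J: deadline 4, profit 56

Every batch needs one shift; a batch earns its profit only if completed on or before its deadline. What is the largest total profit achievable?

237

Take jobs in profit order; each goes to the latest open slot no later than its deadline.
By profit: G(d2,88), B(d1,58), J(d4,56), E(d1,43), D(d4,35), F(d4,33), I(d4,30), C(d1,19), A(d3,16), H(d3,10)
G→slot 2; B→slot 1; J→slot 4; E skipped; D→slot 3; F skipped; I skipped; C skipped; A skipped; H skipped.
Profit = 58 + 88 + 35 + 56 = 237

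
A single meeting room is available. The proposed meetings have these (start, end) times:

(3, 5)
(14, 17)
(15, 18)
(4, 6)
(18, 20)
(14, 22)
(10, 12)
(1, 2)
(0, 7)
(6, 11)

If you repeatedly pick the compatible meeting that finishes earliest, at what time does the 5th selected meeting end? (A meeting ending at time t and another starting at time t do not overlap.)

20

Sorted by end: (1,2)  (3,5)  (4,6)  (0,7)  (6,11)  (10,12)  (14,17)  (15,18)  (18,20)  (14,22)
take (1,2); take (3,5); skip (0,7); take (6,11); skip (10,12); take (14,17); take (18,20); skip (14,22).
Selected: (1,2) (3,5) (6,11) (14,17) (18,20)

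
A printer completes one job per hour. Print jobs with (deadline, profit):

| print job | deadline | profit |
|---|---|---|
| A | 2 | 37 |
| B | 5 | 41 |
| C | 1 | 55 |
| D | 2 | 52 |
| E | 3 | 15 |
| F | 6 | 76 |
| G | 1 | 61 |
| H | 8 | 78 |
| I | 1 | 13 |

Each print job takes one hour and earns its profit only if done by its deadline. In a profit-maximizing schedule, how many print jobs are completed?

6

Take jobs in profit order; each goes to the latest open slot no later than its deadline.
Profit order: H=78 F=76 G=61 C=55 D=52 B=41 A=37 E=15 I=13
Assign: H→slot 8, F→slot 6, G→slot 1, C skipped, D→slot 2, B→slot 5, A skipped, E→slot 3, I skipped.
Slots: [1:G] [2:D] [3:E] [5:B] [6:F] [8:H]
6 of 9 scheduled.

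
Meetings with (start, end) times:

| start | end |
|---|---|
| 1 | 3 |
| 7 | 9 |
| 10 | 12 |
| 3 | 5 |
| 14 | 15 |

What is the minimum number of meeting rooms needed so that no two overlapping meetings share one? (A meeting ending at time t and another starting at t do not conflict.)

The answer is the maximum number of intervals overlapping at any instant.
Events (time:±→running): 1:+→1 … peak 1.

1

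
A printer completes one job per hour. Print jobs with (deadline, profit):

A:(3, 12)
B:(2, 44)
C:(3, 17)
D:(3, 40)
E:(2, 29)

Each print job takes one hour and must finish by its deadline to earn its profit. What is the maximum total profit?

113

By profit: B(d2,44), D(d3,40), E(d2,29), C(d3,17), A(d3,12)
B→slot 2; D→slot 3; E→slot 1; C skipped; A skipped.
Profit = 29 + 44 + 40 = 113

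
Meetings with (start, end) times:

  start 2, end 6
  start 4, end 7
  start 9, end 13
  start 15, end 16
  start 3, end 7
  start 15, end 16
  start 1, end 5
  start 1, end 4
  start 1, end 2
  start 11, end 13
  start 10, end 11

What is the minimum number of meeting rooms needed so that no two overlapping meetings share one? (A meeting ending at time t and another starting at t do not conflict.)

4

Count concurrent intervals with a sweep; the peak is the room count.
Events (time:±→running): 1:+→1 1:+→2 1:+→3 2:-→2 2:+→3 3:+→4 … peak 4.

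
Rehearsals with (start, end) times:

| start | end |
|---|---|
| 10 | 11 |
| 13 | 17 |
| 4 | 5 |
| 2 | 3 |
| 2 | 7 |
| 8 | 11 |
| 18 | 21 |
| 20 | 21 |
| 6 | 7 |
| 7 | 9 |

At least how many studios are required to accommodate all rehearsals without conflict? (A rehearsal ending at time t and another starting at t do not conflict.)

Count concurrent intervals with a sweep; the peak is the room count.
starts: [2, 2, 4, 6, 7, 8, 10, 13, 18, 20]
ends:   [3, 5, 7, 7, 9, 11, 11, 17, 21, 21]
s2→1 s2→2  — peak 2.

2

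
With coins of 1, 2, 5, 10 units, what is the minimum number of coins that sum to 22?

3

Greedy: take as many of the largest coin as possible, then repeat with the remainder.
22 = 2×10 + 1×2
Total coins = 2 + 1 = 3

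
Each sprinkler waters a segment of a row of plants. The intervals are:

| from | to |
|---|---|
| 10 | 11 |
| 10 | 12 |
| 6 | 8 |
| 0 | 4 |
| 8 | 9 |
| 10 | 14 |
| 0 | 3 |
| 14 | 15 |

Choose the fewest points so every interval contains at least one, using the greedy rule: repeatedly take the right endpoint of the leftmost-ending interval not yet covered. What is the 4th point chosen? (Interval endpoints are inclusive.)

15

Sorted: [0,3] [0,4] [6,8] [8,9] [10,11] [10,12] [10,14] [14,15]
{[0,3],[0,4]} hit by 3; {[6,8],[8,9]} hit by 8; {[10,11],[10,12],[10,14]} hit by 11; {[14,15]} hit by 15.
Points: 3, 8, 11, 15 (4 total).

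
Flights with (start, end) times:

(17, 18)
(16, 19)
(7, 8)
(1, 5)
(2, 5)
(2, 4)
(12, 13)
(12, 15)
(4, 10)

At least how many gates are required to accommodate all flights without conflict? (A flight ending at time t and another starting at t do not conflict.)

Events (time:±→running): 1:+→1 2:+→2 2:+→3 … peak 3.

3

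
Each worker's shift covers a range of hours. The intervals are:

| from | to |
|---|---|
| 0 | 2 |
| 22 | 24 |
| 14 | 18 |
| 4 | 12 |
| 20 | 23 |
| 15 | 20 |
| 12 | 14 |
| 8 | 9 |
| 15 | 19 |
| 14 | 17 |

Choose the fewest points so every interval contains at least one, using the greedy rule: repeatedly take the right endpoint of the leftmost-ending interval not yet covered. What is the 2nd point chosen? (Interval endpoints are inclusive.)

Sort by right endpoint; whenever an interval is uncovered, place a point at its right end.
Sorted: [0,2] [8,9] [4,12] [12,14] [14,17] [14,18] [15,19] [15,20] [20,23] [22,24]
{[0,2]} hit by 2; {[8,9],[4,12]} hit by 9; {[12,14],[14,17],[14,18]} hit by 14; {[15,19],[15,20]} hit by 19; {[20,23],[22,24]} hit by 23.
Points: 2, 9, 14, 19, 23 (5 total).

9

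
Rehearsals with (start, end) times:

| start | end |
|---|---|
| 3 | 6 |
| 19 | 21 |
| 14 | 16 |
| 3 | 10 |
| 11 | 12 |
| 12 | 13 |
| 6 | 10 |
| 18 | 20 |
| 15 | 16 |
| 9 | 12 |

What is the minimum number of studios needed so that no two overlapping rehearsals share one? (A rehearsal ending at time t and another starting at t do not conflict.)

3

The answer is the maximum number of intervals overlapping at any instant.
starts: [3, 3, 6, 9, 11, 12, 14, 15, 18, 19]
ends:   [6, 10, 10, 12, 12, 13, 16, 16, 20, 21]
s3→1 s3→2 e6→1 s6→2 s9→3  — peak 3.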